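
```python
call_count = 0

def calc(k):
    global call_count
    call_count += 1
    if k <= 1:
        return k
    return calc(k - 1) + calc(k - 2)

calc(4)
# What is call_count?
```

Calls(k) = 1 + Calls(k-1) + Calls(k-2); Calls(0)=Calls(1)=1. For k=4 this gives 9.

Answer: 9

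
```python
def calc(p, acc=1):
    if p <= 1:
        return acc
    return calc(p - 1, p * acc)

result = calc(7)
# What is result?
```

Accumulator trace (n, acc): (7, 1) -> (6, 7) -> (5, 42) -> (4, 210) -> (3, 840) -> (2, 2520) -> (1, 5040) -> return 5040

Answer: 5040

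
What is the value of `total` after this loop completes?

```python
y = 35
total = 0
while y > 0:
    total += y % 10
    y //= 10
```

Sum digits of 35
`total` takes the values: 0 → 5 → 8

Answer: 8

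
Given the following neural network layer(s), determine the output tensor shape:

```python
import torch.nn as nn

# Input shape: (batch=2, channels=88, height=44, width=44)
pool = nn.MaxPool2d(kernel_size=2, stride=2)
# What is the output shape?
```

Input: (2, 88, 44, 44) -> Output: (2, 88, 22, 22)

Answer: (2, 88, 22, 22)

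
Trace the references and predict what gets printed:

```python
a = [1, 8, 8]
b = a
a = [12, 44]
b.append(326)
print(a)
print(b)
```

Key concept: rebinding vs mutation: a is rebound to a new list, b still points at the original.
Step by step:
`a = [1, 8, 8]` → a = [1, 8, 8]
`b = a` → b = [1, 8, 8] (same object as a)
`a = [12, 44]` → a = [12, 44]
`b.append(326)` → b = [1, 8, 8, 326]
`print(a)` → prints [12, 44]
`print(b)` → prints [1, 8, 8, 326]

Answer:
[12, 44]
[1, 8, 8, 326]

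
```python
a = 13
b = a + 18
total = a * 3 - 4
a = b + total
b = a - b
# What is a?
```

Trace:
`a = 13` → a = 13
`b = a + 18` → b = 31
`total = a * 3 - 4` → total = 35
`a = b + total` → a = 66
`b = a - b` → b = 35
So a = 66

Answer: 66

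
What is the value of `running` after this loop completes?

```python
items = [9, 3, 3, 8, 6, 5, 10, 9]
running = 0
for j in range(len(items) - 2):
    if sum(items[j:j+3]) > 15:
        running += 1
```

Count windows with sum > 15
`running` takes the values: 0 → 1 → 2 → 3 → 4

Answer: 4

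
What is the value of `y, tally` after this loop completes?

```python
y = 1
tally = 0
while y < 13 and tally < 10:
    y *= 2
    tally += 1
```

Double until >= 13 or 10 iterations
`y, tally` takes the values: (1, 0) → (2, 0) → (2, 1) → (4, 1) → (4, 2) → (8, 2) → (8, 3) → (16, 3) → (16, 4)

Answer: 16, 4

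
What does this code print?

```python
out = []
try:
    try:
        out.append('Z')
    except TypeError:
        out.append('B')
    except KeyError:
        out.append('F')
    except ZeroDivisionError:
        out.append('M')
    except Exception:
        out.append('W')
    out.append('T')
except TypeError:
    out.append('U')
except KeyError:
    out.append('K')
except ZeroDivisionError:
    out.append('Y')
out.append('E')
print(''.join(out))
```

Execution trace: 'Z' (inner try body, no exception) → 'T' (try body, no exception) → 'E' (after the try/except). Output: ZTE

Answer: ZTE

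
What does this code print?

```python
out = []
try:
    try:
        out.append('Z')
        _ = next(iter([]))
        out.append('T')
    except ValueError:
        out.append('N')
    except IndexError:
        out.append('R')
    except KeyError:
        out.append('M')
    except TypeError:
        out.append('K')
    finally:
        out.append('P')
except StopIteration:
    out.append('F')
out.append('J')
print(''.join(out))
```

Execution trace: 'Z' (try body) → 'P' (finally) → 'F' (outer except StopIteration) → 'J' (after the try/except). Output: ZPFJ

Answer: ZPFJ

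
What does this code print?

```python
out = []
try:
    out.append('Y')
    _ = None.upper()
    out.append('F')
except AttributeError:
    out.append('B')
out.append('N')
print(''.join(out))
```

Execution trace: 'Y' (try body) → 'B' (except AttributeError) → 'N' (after the try/except). Output: YBN

Answer: YBN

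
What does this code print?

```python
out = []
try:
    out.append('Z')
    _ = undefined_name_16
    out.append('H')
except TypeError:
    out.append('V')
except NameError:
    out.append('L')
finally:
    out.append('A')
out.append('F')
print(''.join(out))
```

Execution trace: 'Z' (try body) → 'L' (except NameError) → 'A' (finally) → 'F' (after the try/except). Output: ZLAF

Answer: ZLAF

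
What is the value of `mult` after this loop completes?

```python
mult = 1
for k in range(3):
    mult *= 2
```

2^3 = 8
`mult` takes the values: 1 → 2 → 4 → 8

Answer: 8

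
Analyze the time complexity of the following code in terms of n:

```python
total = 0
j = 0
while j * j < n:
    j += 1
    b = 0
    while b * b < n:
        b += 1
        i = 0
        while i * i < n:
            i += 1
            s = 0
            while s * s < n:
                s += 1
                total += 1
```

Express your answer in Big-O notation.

Each loop level contributes: √n × √n × √n × √n. Multiplying the contributions gives O(n^2).

Answer: O(n^2)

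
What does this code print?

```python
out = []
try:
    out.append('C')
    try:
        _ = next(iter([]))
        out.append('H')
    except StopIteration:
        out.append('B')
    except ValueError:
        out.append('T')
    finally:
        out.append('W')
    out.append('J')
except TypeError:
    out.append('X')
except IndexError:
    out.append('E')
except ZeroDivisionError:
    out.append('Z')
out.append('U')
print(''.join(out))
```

Execution trace: 'C' (try body) → 'B' (inner except StopIteration) → 'W' (inner finally) → 'J' (try body, no exception) → 'U' (after the try/except). Output: CBWJU

Answer: CBWJU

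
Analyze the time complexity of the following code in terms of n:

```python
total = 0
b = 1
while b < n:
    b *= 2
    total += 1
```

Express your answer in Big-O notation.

Each loop level contributes: log n. Multiplying the contributions gives O(log n).

Answer: O(log n)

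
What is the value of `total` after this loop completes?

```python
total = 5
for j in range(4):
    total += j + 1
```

Start at 5, add 1 to 4 = 15
`total` takes the values: 5 → 6 → 8 → 11 → 15

Answer: 15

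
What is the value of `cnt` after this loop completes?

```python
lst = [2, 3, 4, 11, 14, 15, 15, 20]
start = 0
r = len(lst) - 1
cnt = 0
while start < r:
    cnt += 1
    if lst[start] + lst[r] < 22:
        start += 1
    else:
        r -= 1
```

Steps to find pair summing to 22
`cnt` takes the values: 0 → 1 → 2 → 3 → 4 → 5 → 6 → 7

Answer: 7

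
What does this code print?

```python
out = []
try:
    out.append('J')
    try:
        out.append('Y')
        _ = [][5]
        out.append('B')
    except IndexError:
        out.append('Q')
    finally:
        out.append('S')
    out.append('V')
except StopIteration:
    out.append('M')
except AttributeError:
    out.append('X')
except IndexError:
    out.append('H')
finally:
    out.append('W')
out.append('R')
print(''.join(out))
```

Execution trace: 'J' (try body) → 'Y' (inner try body) → 'Q' (inner except IndexError) → 'S' (inner finally) → 'V' (try body, no exception) → 'W' (finally) → 'R' (after the try/except). Output: JYQSVWR

Answer: JYQSVWR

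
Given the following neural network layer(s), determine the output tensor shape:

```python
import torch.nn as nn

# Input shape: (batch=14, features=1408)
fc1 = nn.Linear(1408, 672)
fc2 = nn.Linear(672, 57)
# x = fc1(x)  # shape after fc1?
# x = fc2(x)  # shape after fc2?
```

Input: (14, 1408) -> after fc1: (14, 672) -> Output: (14, 57)

Answer: (14, 57)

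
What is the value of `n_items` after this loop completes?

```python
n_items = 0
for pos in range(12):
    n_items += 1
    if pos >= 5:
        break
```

Loop breaks when pos reaches 5, n_items is 6
`n_items` takes the values: 0 → 1 → 2 → 3 → 4 → 5 → 6

Answer: 6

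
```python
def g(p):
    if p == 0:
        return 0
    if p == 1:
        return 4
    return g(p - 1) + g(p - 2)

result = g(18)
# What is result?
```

Build up from base cases: g(0)=0, g(1)=4, g(2)=4, g(3)=8, g(4)=12, g(5)=20, g(6)=32, ..., g(18)=10336

Answer: 10336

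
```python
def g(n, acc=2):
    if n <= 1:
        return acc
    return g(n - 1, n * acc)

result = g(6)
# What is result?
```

Accumulator trace (n, acc): (6, 2) -> (5, 12) -> (4, 60) -> (3, 240) -> (2, 720) -> (1, 1440) -> return 1440

Answer: 1440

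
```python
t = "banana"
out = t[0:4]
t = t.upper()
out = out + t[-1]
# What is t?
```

Trace:
`t = "banana"` → t = 'banana'
`out = t[0:4]` → out = 'bana'
`t = t.upper()` → t = 'BANANA'
`out = out + t[-1]` → out = 'banaA'
So t = 'BANANA'

Answer: 'BANANA'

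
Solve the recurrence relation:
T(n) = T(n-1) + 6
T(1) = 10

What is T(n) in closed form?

Unrolling: T(n) = T(1) + 6·(n-1) = 10 + 6(n-1) = 6n + 4.

Answer: T(n) = 6n + 4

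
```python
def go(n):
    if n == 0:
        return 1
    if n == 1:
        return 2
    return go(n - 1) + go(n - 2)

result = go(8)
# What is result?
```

Build up from base cases: go(0)=1, go(1)=2, go(2)=3, go(3)=5, go(4)=8, go(5)=13, go(6)=21, ..., go(8)=55

Answer: 55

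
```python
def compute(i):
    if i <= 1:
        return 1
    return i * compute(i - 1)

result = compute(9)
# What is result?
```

compute(9) = 9 * 8 * 7 * 6 * 5 * 4 * 3 * 2 * 1 = 362880

Answer: 362880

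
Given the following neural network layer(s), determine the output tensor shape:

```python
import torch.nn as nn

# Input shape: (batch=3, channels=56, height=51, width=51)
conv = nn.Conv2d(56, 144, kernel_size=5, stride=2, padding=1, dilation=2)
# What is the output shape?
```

Input: (3, 56, 51, 51) -> Output: (3, 144, 23, 23)

Answer: (3, 144, 23, 23)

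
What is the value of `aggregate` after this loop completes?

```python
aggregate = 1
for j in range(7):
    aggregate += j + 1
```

Start at 1, add 1 to 7 = 29
`aggregate` takes the values: 1 → 2 → 4 → 7 → 11 → 16 → 22 → 29

Answer: 29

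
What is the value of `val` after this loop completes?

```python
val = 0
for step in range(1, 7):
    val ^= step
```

XOR of 1 to 6
`val` takes the values: 0 → 1 → 3 → 0 → 4 → 1 → 7

Answer: 7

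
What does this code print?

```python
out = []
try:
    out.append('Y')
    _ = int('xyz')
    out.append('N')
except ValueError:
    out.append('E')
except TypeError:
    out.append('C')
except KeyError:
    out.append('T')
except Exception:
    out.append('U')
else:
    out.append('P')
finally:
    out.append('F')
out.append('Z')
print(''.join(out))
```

Execution trace: 'Y' (try body) → 'E' (except ValueError) → 'F' (finally) → 'Z' (after the try/except). Output: YEFZ

Answer: YEFZ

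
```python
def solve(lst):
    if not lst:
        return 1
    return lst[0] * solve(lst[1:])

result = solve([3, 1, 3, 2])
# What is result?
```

Product over [3, 1, 3, 2] = 3 * 1 * 3 * 2 = 18

Answer: 18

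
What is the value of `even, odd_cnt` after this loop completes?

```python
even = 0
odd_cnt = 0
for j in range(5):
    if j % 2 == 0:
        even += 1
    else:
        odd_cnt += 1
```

Count evens and odds in range(5)
`even, odd_cnt` takes the values: (0, 0) → (1, 0) → (1, 1) → (2, 1) → (2, 2) → (3, 2)

Answer: 3, 2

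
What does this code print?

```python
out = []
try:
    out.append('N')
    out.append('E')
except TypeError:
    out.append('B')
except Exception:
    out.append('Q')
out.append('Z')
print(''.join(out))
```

Execution trace: 'N' (try body) → 'E' (try body, no exception) → 'Z' (after the try/except). Output: NEZ

Answer: NEZ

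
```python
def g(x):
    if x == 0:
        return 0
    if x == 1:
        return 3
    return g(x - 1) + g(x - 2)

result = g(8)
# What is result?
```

Build up from base cases: g(0)=0, g(1)=3, g(2)=3, g(3)=6, g(4)=9, g(5)=15, g(6)=24, ..., g(8)=63

Answer: 63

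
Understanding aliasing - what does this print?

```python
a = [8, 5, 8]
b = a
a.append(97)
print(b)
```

Key concept: basic list aliasing.
Step by step:
`a = [8, 5, 8]` → a = [8, 5, 8]
`b = a` → b = [8, 5, 8] (same object as a)
`a.append(97)` → a = [8, 5, 8, 97] (same object as b); b = [8, 5, 8, 97] (same object as a)
`print(b)` → prints [8, 5, 8, 97]

Answer: [8, 5, 8, 97]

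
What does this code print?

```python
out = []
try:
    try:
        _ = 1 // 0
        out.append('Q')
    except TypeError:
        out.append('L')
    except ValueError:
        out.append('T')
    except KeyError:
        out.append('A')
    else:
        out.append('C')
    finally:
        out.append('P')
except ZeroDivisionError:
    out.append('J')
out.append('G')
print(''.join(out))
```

Execution trace: 'P' (finally) → 'J' (outer except ZeroDivisionError) → 'G' (after the try/except). Output: PJG

Answer: PJG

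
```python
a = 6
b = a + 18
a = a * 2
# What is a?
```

Trace:
`a = 6` → a = 6
`b = a + 18` → b = 24
`a = a * 2` → a = 12
So a = 12

Answer: 12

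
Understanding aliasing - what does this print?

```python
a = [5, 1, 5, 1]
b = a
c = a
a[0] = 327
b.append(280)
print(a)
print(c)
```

Key concept: multiple aliases.
Step by step:
`a = [5, 1, 5, 1]` → a = [5, 1, 5, 1]
`b = a` → b = [5, 1, 5, 1] (same object as a)
`c = a` → c = [5, 1, 5, 1] (same object as a, b)
`a[0] = 327` → a = [327, 1, 5, 1] (same object as b, c); b = [327, 1, 5, 1] (same object as a, c); c = [327, 1, 5, 1] (same object as a, b)
`b.append(280)` → a = [327, 1, 5, 1, 280] (same object as b, c); b = [327, 1, 5, 1, 280] (same object as a, c); c = [327, 1, 5, 1, 280] (same object as a, b)
`print(a)` → prints [327, 1, 5, 1, 280]
`print(c)` → prints [327, 1, 5, 1, 280]

Answer:
[327, 1, 5, 1, 280]
[327, 1, 5, 1, 280]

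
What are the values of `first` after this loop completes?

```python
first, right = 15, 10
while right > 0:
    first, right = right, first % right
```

GCD of 15 and 10
`first` takes the values: 15 → 10 → 5

Answer: 5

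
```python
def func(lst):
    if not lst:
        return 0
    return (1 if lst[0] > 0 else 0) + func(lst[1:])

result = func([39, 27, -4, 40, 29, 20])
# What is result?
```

Count of positive elements in [39, 27, -4, 40, 29, 20] = 5

Answer: 5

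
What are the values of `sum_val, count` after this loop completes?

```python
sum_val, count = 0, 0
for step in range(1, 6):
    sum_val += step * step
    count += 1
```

Sum of squares and count
`sum_val, count` takes the values: (0, 0) → (1, 0) → (1, 1) → (5, 1) → (5, 2) → (14, 2) → (14, 3) → (30, 3) → (30, 4) → (55, 4) → (55, 5)

Answer: 55, 5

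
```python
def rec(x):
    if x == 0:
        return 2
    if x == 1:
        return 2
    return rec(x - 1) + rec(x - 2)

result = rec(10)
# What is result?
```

Build up from base cases: rec(0)=2, rec(1)=2, rec(2)=4, rec(3)=6, rec(4)=10, rec(5)=16, rec(6)=26, ..., rec(10)=178

Answer: 178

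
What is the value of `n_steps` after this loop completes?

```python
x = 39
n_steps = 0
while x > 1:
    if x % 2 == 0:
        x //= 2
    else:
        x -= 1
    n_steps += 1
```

Steps to reduce 39 to 1
`n_steps` takes the values: 0 → 1 → 2 → 3 → 4 → 5 → 6 → 7 → 8

Answer: 8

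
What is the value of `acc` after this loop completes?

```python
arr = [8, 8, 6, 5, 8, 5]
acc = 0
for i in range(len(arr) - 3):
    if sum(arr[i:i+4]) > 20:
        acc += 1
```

Count windows with sum > 20
`acc` takes the values: 0 → 1 → 2 → 3

Answer: 3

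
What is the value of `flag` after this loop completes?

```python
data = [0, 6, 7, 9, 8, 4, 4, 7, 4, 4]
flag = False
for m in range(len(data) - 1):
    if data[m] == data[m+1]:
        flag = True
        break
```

Check consecutive duplicates in [0, 6, 7, 9, 8, 4, 4, 7, 4, 4]
`flag` takes the values: False → True

Answer: True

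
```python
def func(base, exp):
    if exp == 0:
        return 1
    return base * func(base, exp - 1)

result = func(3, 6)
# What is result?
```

func(3, 6) = 3 * 3 * 3 * 3 * 3 * 3 = 729

Answer: 729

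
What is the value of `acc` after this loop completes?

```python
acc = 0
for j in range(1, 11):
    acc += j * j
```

Sum of squares 1² to 10² = 385
`acc` takes the values: 0 → 1 → 5 → 14 → 30 → 55 → 91 → 140 → 204 → 285 → 385

Answer: 385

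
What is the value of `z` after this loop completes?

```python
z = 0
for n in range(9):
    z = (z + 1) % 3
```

Increment mod 3, 9 times = 0
`z` takes the values: 0 → 1 → 2 → 0 → 1 → 2 → 0 → 1 → 2 → 0

Answer: 0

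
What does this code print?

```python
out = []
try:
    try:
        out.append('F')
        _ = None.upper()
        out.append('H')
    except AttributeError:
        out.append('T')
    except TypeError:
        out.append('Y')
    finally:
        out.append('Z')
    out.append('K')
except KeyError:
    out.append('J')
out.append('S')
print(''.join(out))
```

Execution trace: 'F' (inner try body) → 'T' (inner except AttributeError) → 'Z' (inner finally) → 'K' (try body, no exception) → 'S' (after the try/except). Output: FTZKS

Answer: FTZKS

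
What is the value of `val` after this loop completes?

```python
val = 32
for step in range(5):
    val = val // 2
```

Halve 5 times: 32 // 2^5 = 1
`val` takes the values: 32 → 16 → 8 → 4 → 2 → 1

Answer: 1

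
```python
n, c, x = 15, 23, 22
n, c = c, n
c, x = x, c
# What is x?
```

Trace:
`n, c, x = 15, 23, 22` → n = 15; c = 23; x = 22
`n, c = c, n` → n = 23; c = 15
`c, x = x, c` → c = 22; x = 15
So x = 15

Answer: 15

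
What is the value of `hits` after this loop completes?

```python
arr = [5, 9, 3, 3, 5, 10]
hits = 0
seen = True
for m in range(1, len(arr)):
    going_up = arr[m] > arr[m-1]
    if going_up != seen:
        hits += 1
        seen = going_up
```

Count direction changes in [5, 9, 3, 3, 5, 10]
`hits` takes the values: 0 → 1 → 2

Answer: 2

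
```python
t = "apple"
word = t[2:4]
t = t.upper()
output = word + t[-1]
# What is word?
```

Trace:
`t = "apple"` → t = 'apple'
`word = t[2:4]` → word = 'pl'
`t = t.upper()` → t = 'APPLE'
`output = word + t[-1]` → output = 'plE'
So word = 'pl'

Answer: 'pl'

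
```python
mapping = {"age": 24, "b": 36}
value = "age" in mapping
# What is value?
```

Trace:
`mapping = {"age": 24, "b": 36}` → mapping = {'age': 24, 'b': 36}
`value = "age" in mapping` → value = True
So value = True

Answer: True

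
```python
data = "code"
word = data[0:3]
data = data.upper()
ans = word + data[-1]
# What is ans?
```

Trace:
`data = "code"` → data = 'code'
`word = data[0:3]` → word = 'cod'
`data = data.upper()` → data = 'CODE'
`ans = word + data[-1]` → ans = 'codE'
So ans = 'codE'

Answer: 'codE'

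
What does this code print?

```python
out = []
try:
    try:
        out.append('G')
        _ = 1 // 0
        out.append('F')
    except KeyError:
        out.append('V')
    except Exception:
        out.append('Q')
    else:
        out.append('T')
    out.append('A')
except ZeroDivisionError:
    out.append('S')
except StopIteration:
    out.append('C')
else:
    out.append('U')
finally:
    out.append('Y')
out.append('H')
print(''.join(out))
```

Execution trace: 'G' (inner try body) → 'Q' (inner except Exception) → 'A' (try body, no exception) → 'U' (else) → 'Y' (finally) → 'H' (after the try/except). Output: GQAUYH

Answer: GQAUYH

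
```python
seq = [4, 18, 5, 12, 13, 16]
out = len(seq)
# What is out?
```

Trace:
`seq = [4, 18, 5, 12, 13, 16]` → seq = [4, 18, 5, 12, 13, 16]
`out = len(seq)` → out = 6
So out = 6

Answer: 6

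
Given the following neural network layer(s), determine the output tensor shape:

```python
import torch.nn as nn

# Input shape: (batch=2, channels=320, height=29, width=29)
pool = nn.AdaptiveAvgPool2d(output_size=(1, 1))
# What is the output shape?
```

Input: (2, 320, 29, 29) -> Output: (2, 320, 1, 1)

Answer: (2, 320, 1, 1)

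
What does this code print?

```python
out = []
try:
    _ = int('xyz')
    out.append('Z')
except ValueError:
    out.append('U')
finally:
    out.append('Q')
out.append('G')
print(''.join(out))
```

Execution trace: 'U' (except ValueError) → 'Q' (finally) → 'G' (after the try/except). Output: UQG

Answer: UQG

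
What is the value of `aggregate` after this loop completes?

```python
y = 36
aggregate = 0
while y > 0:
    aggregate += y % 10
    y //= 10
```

Sum digits of 36
`aggregate` takes the values: 0 → 6 → 9

Answer: 9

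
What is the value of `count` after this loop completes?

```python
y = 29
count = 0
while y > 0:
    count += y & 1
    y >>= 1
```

Count set bits in 29 (binary: 0b11101)
`count` takes the values: 0 → 1 → 2 → 3 → 4

Answer: 4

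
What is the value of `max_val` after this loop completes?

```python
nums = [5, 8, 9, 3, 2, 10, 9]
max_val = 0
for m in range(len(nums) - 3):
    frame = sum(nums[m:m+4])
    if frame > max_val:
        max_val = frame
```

Max sum of 4-element window in [5, 8, 9, 3, 2, 10, 9]
`max_val` takes the values: 0 → 25

Answer: 25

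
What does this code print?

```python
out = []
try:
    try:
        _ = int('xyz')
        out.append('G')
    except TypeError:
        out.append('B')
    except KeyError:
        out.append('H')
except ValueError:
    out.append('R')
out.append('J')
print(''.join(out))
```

Execution trace: 'R' (outer except ValueError) → 'J' (after the try/except). Output: RJ

Answer: RJ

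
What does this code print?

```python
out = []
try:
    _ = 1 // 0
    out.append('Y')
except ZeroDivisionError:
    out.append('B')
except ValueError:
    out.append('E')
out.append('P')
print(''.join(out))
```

Execution trace: 'B' (except ZeroDivisionError) → 'P' (after the try/except). Output: BP

Answer: BP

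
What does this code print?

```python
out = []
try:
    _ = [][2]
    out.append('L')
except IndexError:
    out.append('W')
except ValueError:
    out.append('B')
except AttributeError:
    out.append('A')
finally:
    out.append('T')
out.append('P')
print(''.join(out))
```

Execution trace: 'W' (except IndexError) → 'T' (finally) → 'P' (after the try/except). Output: WTP

Answer: WTP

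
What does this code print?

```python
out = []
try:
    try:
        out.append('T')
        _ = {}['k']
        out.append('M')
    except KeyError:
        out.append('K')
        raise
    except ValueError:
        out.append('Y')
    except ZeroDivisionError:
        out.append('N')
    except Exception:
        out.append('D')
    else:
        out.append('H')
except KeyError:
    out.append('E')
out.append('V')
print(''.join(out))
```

Execution trace: 'T' (inner try body) → 'K' (inner except KeyError) → 'E' (outer except KeyError) → 'V' (after the try/except). Output: TKEV

Answer: TKEV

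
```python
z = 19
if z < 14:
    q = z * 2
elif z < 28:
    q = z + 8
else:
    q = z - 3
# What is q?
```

Trace:
`z = 19` → z = 19
`if z < 14: ...` → z < 14 is False, z < 28 is True → q = 27
So q = 27

Answer: 27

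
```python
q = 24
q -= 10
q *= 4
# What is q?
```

Trace:
`q = 24` → q = 24
`q -= 10` → q = 14
`q *= 4` → q = 56
So q = 56

Answer: 56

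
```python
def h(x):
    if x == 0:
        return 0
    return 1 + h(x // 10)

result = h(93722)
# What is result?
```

Count of digits of 93722: 5

Answer: 5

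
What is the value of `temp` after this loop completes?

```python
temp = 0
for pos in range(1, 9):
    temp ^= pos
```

XOR of 1 to 8
`temp` takes the values: 0 → 1 → 3 → 0 → 4 → 1 → 7 → 0 → 8

Answer: 8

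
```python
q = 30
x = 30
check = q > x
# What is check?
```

Trace:
`q = 30` → q = 30
`x = 30` → x = 30
`check = q > x` → check = False
So check = False

Answer: False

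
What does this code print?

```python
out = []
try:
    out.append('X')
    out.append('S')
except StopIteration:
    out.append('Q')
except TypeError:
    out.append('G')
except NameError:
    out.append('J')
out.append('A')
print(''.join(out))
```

Execution trace: 'X' (try body) → 'S' (try body, no exception) → 'A' (after the try/except). Output: XSA

Answer: XSA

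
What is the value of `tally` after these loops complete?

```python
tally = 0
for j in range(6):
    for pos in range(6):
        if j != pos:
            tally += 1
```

6² - 6 (exclude diagonal)
`tally` takes the values: 0 → 1 → 2 → 3 → 4 → 5 → 6 → 7 → 8 → 9 → 10 → 11 → 12 → 13 → 14 → 15 → 16 → 17 → 18 → 19 → 20 → 21 → 22 → 23 → 24 → 25 → 26 → 27 → 28 → 29 → 30

Answer: 30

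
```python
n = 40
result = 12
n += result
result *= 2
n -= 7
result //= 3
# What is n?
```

Trace:
`n = 40` → n = 40
`result = 12` → result = 12
`n += result` → n = 52
`result *= 2` → result = 24
`n -= 7` → n = 45
`result //= 3` → result = 8
So n = 45

Answer: 45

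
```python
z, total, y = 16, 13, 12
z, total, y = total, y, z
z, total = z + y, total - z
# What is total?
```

Trace:
`z, total, y = 16, 13, 12` → z = 16; total = 13; y = 12
`z, total, y = total, y, z` → z = 13; total = 12; y = 16
`z, total = z + y, total - z` → z = 29; total = -1
So total = -1

Answer: -1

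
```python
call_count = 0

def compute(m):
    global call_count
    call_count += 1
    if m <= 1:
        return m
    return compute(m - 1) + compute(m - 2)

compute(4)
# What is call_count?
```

Calls(m) = 1 + Calls(m-1) + Calls(m-2); Calls(0)=Calls(1)=1. For m=4 this gives 9.

Answer: 9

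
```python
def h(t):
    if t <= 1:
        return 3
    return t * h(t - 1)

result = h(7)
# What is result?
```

h(7) = 7 * 6 * 5 * 4 * 3 * 2 * 3 = 15120

Answer: 15120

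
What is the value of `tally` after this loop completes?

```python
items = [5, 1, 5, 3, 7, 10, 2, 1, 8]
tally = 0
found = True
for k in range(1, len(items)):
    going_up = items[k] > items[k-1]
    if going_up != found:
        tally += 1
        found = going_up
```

Count direction changes in [5, 1, 5, 3, 7, 10, 2, 1, 8]
`tally` takes the values: 0 → 1 → 2 → 3 → 4 → 5 → 6

Answer: 6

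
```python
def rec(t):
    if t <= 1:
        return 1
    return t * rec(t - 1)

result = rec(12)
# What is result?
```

rec(12) = 12 * 11 * 10 * 9 * 8 * 7 * 6 * 5 * 4 * 3 * 2 * 1 = 479001600

Answer: 479001600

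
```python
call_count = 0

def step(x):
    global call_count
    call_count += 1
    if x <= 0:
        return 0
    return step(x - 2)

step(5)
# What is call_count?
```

Linear recursion stepping by 2: 4 calls from x=5 down to ≤0.

Answer: 4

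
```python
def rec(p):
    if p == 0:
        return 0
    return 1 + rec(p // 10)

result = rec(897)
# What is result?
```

Count of digits of 897: 3

Answer: 3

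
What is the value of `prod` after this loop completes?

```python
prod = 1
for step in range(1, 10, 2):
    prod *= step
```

Product of 1, 3, 5, ... up to 9
`prod` takes the values: 1 → 3 → 15 → 105 → 945

Answer: 945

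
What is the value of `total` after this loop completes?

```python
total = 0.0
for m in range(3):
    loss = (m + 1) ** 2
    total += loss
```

Sum of squared losses 1² + 2² + ... + 3²
`total` takes the values: 0.0 → 1.0 → 5.0 → 14.0

Answer: 14.0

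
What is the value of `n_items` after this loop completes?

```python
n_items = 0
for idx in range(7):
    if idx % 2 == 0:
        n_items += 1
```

Count numbers divisible by 2 in range(7)
`n_items` takes the values: 0 → 1 → 2 → 3 → 4

Answer: 4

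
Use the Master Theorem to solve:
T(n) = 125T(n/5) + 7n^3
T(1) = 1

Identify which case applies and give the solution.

a=125, b=5, f(n)=7n^3. log_5(125) = 3. Since c=3 = 3, Case 2 applies: T(n) = Θ(n^log_b(a) · log n) = O(n^3 log n).

Answer: O(n^3 log n) - Case 2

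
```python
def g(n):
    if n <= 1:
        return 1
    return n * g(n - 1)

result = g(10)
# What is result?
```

g(10) = 10 * 9 * 8 * 7 * 6 * 5 * 4 * 3 * 2 * 1 = 3628800

Answer: 3628800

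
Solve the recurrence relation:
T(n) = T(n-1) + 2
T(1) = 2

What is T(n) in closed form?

Unrolling: T(n) = T(1) + 2·(n-1) = 2 + 2(n-1) = 2n.

Answer: T(n) = 2n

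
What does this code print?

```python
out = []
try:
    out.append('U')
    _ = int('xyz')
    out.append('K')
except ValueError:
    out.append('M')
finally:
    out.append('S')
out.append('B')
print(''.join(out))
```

Execution trace: 'U' (try body) → 'M' (except ValueError) → 'S' (finally) → 'B' (after the try/except). Output: UMSB

Answer: UMSB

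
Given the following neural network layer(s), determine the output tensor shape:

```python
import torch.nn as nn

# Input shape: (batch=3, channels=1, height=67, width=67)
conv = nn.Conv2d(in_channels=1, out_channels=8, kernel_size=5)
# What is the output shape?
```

Input: (3, 1, 67, 67) -> Output: (3, 8, 63, 63)

Answer: (3, 8, 63, 63)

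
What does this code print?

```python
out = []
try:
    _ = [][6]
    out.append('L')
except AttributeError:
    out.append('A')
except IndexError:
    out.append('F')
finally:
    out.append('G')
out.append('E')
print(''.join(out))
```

Execution trace: 'F' (except IndexError) → 'G' (finally) → 'E' (after the try/except). Output: FGE

Answer: FGE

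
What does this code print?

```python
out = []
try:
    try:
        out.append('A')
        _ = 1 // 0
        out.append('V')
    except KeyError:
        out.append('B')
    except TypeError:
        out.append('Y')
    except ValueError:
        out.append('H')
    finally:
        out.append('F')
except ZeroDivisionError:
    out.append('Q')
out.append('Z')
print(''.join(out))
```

Execution trace: 'A' (try body) → 'F' (finally) → 'Q' (outer except ZeroDivisionError) → 'Z' (after the try/except). Output: AFQZ

Answer: AFQZ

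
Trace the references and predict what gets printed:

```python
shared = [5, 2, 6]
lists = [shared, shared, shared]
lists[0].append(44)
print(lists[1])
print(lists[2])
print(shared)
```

Key concept: list of same reference.
Step by step:
`shared = [5, 2, 6]` → shared = [5, 2, 6]
`lists = [shared, shared, shared]` → lists = [[5, 2, 6], [5, 2, 6], [5, 2, 6]]
`lists[0].append(44)` → shared = [5, 2, 6, 44]; lists = [[5, 2, 6, 44], [5, 2, 6, 44], [5, 2, 6, 44]]
`print(lists[1])` → prints [5, 2, 6, 44]
`print(lists[2])` → prints [5, 2, 6, 44]
`print(shared)` → prints [5, 2, 6, 44]

Answer:
[5, 2, 6, 44]
[5, 2, 6, 44]
[5, 2, 6, 44]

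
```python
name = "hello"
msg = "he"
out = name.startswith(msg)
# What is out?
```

Trace:
`name = "hello"` → name = 'hello'
`msg = "he"` → msg = 'he'
`out = name.startswith(msg)` → out = True
So out = True

Answer: True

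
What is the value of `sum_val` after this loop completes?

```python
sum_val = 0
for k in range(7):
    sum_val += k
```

Sum of 0 to 6 = 21
`sum_val` takes the values: 0 → 1 → 3 → 6 → 10 → 15 → 21

Answer: 21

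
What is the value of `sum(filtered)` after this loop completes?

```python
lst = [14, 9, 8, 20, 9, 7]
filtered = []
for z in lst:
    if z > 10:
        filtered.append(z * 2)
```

Sum of doubled values > 10
`filtered` takes the values: [] → [28] → [28, 40]
So `sum(filtered)` = 68

Answer: 68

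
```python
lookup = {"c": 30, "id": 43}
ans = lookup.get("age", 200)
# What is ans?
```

Trace:
`lookup = {"c": 30, "id": 43}` → lookup = {'c': 30, 'id': 43}
`ans = lookup.get("age", 200)` → ans = 200
So ans = 200

Answer: 200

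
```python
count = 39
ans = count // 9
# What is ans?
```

Trace:
`count = 39` → count = 39
`ans = count // 9` → ans = 4
So ans = 4

Answer: 4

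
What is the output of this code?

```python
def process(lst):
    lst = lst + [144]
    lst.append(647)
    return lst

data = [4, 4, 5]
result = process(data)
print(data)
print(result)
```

Key concept: rebinding parameter vs mutation.
Step by step:
`data = [4, 4, 5]` → data = [4, 4, 5]
`result = process(data)` → result = [4, 4, 5, 144, 647]
`print(data)` → prints [4, 4, 5]
`print(result)` → prints [4, 4, 5, 144, 647]

Answer:
[4, 4, 5]
[4, 4, 5, 144, 647]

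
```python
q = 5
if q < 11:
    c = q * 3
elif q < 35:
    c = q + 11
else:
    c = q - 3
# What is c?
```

Trace:
`q = 5` → q = 5
`if q < 11: ...` → q < 11 is True → c = 15
So c = 15

Answer: 15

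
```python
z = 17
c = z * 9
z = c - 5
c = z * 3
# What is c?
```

Trace:
`z = 17` → z = 17
`c = z * 9` → c = 153
`z = c - 5` → z = 148
`c = z * 3` → c = 444
So c = 444

Answer: 444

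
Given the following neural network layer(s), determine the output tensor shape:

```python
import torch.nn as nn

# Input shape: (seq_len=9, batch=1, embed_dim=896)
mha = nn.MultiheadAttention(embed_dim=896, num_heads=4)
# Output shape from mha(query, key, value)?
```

Input: (9, 1, 896) -> Output: (9, 1, 896)

Answer: (9, 1, 896)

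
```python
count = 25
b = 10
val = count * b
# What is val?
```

Trace:
`count = 25` → count = 25
`b = 10` → b = 10
`val = count * b` → val = 250
So val = 250

Answer: 250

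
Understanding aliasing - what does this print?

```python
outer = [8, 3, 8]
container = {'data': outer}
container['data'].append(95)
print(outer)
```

Key concept: dict holds reference to list.
Step by step:
`outer = [8, 3, 8]` → outer = [8, 3, 8]
`container = {'data': outer}` → container = {'data': [8, 3, 8]}
`container['data'].append(95)` → outer = [8, 3, 8, 95]; container = {'data': [8, 3, 8, 95]}
`print(outer)` → prints [8, 3, 8, 95]

Answer: [8, 3, 8, 95]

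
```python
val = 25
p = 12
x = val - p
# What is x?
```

Trace:
`val = 25` → val = 25
`p = 12` → p = 12
`x = val - p` → x = 13
So x = 13

Answer: 13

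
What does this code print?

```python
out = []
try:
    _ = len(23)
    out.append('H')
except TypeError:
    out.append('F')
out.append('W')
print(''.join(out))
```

Execution trace: 'F' (except TypeError) → 'W' (after the try/except). Output: FW

Answer: FW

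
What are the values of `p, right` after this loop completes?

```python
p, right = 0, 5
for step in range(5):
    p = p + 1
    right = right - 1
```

p goes 0→5, right goes 5→0
`p, right` takes the values: (0, 5) → (1, 5) → (1, 4) → (2, 4) → (2, 3) → (3, 3) → (3, 2) → (4, 2) → (4, 1) → (5, 1) → (5, 0)

Answer: 5, 0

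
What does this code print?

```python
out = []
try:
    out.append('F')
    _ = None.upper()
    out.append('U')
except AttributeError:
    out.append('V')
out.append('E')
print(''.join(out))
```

Execution trace: 'F' (try body) → 'V' (except AttributeError) → 'E' (after the try/except). Output: FVE

Answer: FVE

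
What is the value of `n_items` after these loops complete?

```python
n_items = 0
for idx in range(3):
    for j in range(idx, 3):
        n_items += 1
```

Upper triangle: 3 + 2 + ... + 1
`n_items` takes the values: 0 → 1 → 2 → 3 → 4 → 5 → 6

Answer: 6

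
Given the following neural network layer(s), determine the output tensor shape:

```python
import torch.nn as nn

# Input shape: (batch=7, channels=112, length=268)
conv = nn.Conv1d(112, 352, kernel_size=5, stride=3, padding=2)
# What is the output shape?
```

Input: (7, 112, 268) -> Output: (7, 352, 90)

Answer: (7, 352, 90)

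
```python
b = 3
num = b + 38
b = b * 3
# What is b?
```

Trace:
`b = 3` → b = 3
`num = b + 38` → num = 41
`b = b * 3` → b = 9
So b = 9

Answer: 9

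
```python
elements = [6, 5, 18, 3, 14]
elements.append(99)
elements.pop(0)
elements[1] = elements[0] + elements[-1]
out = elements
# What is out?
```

Trace:
`elements = [6, 5, 18, 3, 14]` → elements = [6, 5, 18, 3, 14]
`elements.append(99)` → elements = [6, 5, 18, 3, 14, 99]
`elements.pop(0)` → elements = [5, 18, 3, 14, 99]
`elements[1] = elements[0] + elements[-1]` → elements = [5, 104, 3, 14, 99]
`out = elements` → out = [5, 104, 3, 14, 99]
So out = [5, 104, 3, 14, 99]

Answer: [5, 104, 3, 14, 99]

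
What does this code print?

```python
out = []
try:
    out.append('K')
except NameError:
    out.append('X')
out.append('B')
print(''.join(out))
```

Execution trace: 'K' (try body, no exception) → 'B' (after the try/except). Output: KB

Answer: KB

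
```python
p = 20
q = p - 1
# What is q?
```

Trace:
`p = 20` → p = 20
`q = p - 1` → q = 19
So q = 19

Answer: 19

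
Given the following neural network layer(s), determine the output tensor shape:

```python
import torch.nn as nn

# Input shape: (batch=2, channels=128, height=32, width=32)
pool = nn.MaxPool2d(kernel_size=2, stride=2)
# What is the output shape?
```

Input: (2, 128, 32, 32) -> Output: (2, 128, 16, 16)

Answer: (2, 128, 16, 16)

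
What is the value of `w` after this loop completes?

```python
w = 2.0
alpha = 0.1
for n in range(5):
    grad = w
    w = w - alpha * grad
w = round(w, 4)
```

Gradient descent: w = 2.0 * (1 - 0.1)^5
`w` takes the values: 2.0 → 1.8 → 1.62 → 1.458 → 1.3122 → 1.18098 → 1.181

Answer: 1.181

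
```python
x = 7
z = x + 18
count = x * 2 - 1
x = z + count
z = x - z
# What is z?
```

Trace:
`x = 7` → x = 7
`z = x + 18` → z = 25
`count = x * 2 - 1` → count = 13
`x = z + count` → x = 38
`z = x - z` → z = 13
So z = 13

Answer: 13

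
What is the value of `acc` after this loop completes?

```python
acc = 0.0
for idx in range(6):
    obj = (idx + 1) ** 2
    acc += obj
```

Sum of squared losses 1² + 2² + ... + 6²
`acc` takes the values: 0.0 → 1.0 → 5.0 → 14.0 → 30.0 → 55.0 → 91.0

Answer: 91.0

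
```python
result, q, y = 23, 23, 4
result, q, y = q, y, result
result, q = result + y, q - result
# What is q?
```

Trace:
`result, q, y = 23, 23, 4` → result = 23; q = 23; y = 4
`result, q, y = q, y, result` → result = 23; q = 4; y = 23
`result, q = result + y, q - result` → result = 46; q = -19
So q = -19

Answer: -19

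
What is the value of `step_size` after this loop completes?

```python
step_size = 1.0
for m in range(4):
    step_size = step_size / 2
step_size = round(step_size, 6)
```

Halving LR 4 times: 1 / 2^4
`step_size` takes the values: 1.0 → 0.5 → 0.25 → 0.125 → 0.0625

Answer: 0.0625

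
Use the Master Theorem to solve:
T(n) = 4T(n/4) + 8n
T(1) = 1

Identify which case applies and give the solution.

a=4, b=4, f(n)=8n. log_4(4) = 1. Since c=1 = 1, Case 2 applies: T(n) = Θ(n^log_b(a) · log n) = O(n log n).

Answer: O(n log n) - Case 2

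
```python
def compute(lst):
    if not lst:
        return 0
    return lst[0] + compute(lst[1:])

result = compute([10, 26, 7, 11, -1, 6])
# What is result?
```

10 + 26 + 7 + 11 + (-1) + 6 + 0 = 59

Answer: 59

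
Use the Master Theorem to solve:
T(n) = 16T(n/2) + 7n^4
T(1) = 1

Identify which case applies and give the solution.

a=16, b=2, f(n)=7n^4. log_2(16) = 4. Since c=4 = 4, Case 2 applies: T(n) = Θ(n^log_b(a) · log n) = O(n^4 log n).

Answer: O(n^4 log n) - Case 2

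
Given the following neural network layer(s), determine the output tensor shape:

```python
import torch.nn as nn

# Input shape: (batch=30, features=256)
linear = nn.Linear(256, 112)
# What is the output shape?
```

Input: (30, 256) -> Output: (30, 112)

Answer: (30, 112)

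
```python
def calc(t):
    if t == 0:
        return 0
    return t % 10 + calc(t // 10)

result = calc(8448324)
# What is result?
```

Sum of digits of 8448324: 4 + 2 + 3 + 8 + 4 + 4 + 8 = 33

Answer: 33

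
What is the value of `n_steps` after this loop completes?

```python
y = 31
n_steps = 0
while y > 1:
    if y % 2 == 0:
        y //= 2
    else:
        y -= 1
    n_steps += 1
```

Steps to reduce 31 to 1
`n_steps` takes the values: 0 → 1 → 2 → 3 → 4 → 5 → 6 → 7 → 8

Answer: 8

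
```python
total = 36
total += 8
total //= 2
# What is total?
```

Trace:
`total = 36` → total = 36
`total += 8` → total = 44
`total //= 2` → total = 22
So total = 22

Answer: 22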